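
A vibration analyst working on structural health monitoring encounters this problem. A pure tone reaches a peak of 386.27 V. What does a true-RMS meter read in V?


RMS voltage for a sinusoidal waveform:
V_rms = V_peak / sqrt(2)
      = 386.27 / 1.414214
      = 273.134 V

273.134 V


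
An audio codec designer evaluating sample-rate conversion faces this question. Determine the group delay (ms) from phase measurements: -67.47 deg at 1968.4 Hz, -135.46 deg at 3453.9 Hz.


Group delay from phase difference:
tau = -d(phi)/d(omega)
d(phi) = -67.99 deg = -1.186649 rad
d(omega) = 2*pi*(3453.9 - 1968.4) = 9333.6718 rad/s
tau = -(-1.186649) / 9333.6718
    = 0.1271 ms

0.1271 ms


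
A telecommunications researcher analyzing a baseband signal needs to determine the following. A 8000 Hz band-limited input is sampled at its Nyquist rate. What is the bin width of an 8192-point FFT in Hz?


Step 1 — Nyquist sampling rate:
fs = 2 * fmax = 2 * 8000 = 16000 Hz

Step 2 — DFT bin spacing:
df = fs / N = 16000 / 8192 = 1.9531 Hz

1.9531 Hz


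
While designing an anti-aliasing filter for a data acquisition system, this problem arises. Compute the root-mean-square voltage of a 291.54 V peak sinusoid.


RMS voltage for a sinusoidal waveform:
V_rms = V_peak / sqrt(2)
      = 291.54 / 1.414214
      = 206.15 V

206.15 V


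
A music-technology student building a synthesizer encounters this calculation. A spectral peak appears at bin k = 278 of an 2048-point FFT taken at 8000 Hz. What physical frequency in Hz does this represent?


Frequency of DFT bin k:
f_k = k * fs / N
    = 278 * 8000 / 2048
    = 2224000 / 2048
    = 1085.938 Hz

1085.938 Hz


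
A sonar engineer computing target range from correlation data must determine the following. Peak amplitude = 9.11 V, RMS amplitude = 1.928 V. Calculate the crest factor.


Crest factor is the ratio of peak to RMS:
CF = V_peak / V_rms
   = 9.11 / 1.928
   = 4.7251

4.7251


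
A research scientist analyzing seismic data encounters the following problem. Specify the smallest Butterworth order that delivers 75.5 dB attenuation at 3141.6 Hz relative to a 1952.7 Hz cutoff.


Butterworth filter order formula:
n = log10(10^(A/10) - 1) / (2 * log10(f_stop/f_pass))
10^(75.5/10) - 1 = 35481337.9234
f_stop/f_pass = 3141.6 / 1952.7 = 1.6088
n = 18.2795 -> ceil = 19

19


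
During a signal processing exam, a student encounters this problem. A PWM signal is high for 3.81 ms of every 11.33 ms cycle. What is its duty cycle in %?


Duty cycle as a percentage:
DC = (t_on / T) * 100
   = (3.81 / 11.33) * 100
   = 0.336275 * 100
   = 33.63 %

33.63 %


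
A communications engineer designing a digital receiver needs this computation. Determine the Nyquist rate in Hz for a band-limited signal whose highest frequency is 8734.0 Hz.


The Nyquist rate is twice the maximum frequency component.
fs_min = 2 * fmax
      = 2 * 8734.0
      = 17468.0 Hz

17468.0


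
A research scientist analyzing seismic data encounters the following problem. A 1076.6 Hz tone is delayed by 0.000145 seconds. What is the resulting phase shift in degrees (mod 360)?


Phase shift from frequency and time delay:
phi = 360 * f * t_delay
    = 360 * 1076.6 * 0.000145
    = 56.2 degrees
    mod 360 = 56.2 degrees

56.2 degrees


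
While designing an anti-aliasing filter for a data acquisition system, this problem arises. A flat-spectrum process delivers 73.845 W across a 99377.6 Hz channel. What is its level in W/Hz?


Power spectral density:
PSD = P / BW
    = 73.845 / 99377.6
    = 0.00074307 W/Hz

0.00074307 W/Hz


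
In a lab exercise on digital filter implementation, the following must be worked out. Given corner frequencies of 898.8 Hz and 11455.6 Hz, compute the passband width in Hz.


Bandwidth is the difference of -3dB frequencies:
BW = f_high - f_low
   = 11455.6 - 898.8
   = 10556.8 Hz

10556.8 Hz


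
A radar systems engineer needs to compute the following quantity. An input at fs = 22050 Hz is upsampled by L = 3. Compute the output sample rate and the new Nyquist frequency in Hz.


Step 1 — output sample rate after interpolation by L:
fs_out = L * fs_in = 3 * 22050 = 66150 Hz

Step 2 — Nyquist frequency of the output stream:
f_Nyq = fs_out / 2 = 66150 / 2 = 33075.0 Hz

fs_out = 66150 Hz; f_Nyquist = 33075.0 Hz


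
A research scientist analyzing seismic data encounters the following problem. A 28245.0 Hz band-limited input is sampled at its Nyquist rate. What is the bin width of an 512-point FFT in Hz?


Step 1 — Nyquist sampling rate:
fs = 2 * fmax = 2 * 28245.0 = 56490.0 Hz

Step 2 — DFT bin spacing:
df = fs / N = 56490.0 / 512 = 110.332 Hz

110.332 Hz


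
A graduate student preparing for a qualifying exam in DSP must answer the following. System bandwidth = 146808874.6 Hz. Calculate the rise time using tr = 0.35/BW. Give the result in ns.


Rise time from bandwidth relationship:
tr = 0.35 / BW
   = 0.35 / 146808874.6
   = 2.384052061e-09 s
   = 2.3841 ns

2.3841 ns


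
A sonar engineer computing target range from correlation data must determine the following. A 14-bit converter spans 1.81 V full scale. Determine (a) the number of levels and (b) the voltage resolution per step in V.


Step 1 — number of quantization levels:
L = 2^N = 2^14 = 16384

Step 2 — LSB step size:
delta = Vfs / L
      = 1.81 / 16384
      = 0.00011047 V

Levels = 16384; step size = 0.00011047 V


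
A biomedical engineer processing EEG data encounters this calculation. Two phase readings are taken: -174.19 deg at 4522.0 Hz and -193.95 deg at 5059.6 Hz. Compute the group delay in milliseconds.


Group delay from phase difference:
tau = -d(phi)/d(omega)
d(phi) = -19.76 deg = -0.344877 rad
d(omega) = 2*pi*(5059.6 - 4522.0) = 3377.8404 rad/s
tau = -(-0.344877) / 3377.8404
    = 0.1021 ms

0.1021 ms


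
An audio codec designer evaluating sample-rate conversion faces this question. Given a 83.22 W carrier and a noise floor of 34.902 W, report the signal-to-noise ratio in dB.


SNR in decibels:
SNR = 10 * log10(Ps / Pn)
    = 10 * log10(83.22 / 34.902)
    = 10 * log10(2.3844)
    = 10 * 0.3774
    = 3.77 dB

3.77 dB


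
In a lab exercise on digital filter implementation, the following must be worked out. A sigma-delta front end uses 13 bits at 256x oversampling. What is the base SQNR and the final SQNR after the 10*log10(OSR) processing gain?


Step 1 — baseline SQNR at Nyquist:
SQNR_base = 6.02*N + 1.76
          = 6.02*13 + 1.76
          = 80.02 dB

Step 2 — oversampling processing gain:
G = 10*log10(OSR) = 10*log10(256) = 24.08 dB

Step 3 — total:
SQNR_total = 80.02 + 24.08 = 104.1 dB

Base SQNR = 80.02 dB; oversampled SQNR = 104.1 dB


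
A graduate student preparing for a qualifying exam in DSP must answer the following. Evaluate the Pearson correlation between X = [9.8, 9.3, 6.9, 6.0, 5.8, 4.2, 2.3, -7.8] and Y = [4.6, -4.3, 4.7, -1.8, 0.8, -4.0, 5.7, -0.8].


Pearson correlation coefficient (population):
r = cov(X,Y) / (std(X) * std(Y))
Mean X = 4.5625, Mean Y = 0.6125
Cov(X,Y) = 1.444219
Std(X) = 5.208392, Std(Y) = 3.737458
r = 0.0742

0.0742


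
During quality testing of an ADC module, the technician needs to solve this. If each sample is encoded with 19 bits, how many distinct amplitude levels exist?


Number of quantization levels = 2^N
= 2^19
= 524288

524288


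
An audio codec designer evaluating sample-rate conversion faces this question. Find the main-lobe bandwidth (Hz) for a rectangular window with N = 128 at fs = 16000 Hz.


Main lobe width for a rectangular window:
Width = 2 * fs / N
      = 2 * 16000 / 128
      = 32000 / 128
      = 250.0 Hz

250.0 Hz


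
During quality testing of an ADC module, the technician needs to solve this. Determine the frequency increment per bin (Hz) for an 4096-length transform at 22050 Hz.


DFT frequency resolution:
df = fs / N
   = 22050 / 4096
   = 5.3833 Hz

5.3833 Hz


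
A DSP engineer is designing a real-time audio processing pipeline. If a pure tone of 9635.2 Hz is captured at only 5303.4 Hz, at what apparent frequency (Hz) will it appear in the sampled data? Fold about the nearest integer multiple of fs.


Compute the nearest integer multiple of fs to the signal:
n = round(9635.2 / 5303.4) = 2
f_alias = |9635.2 - 2 * 5303.4|
        = |9635.2 - 10606.8|
        = 971.6 Hz

971.6


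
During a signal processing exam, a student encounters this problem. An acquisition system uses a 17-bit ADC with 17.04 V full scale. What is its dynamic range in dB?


Dynamic range from full-scale to LSB:
V_min = V_max / 2^bits = 17.04 / 2^17
DR = 20 * log10(V_max / V_min)
   = 20 * log10(2^17)
   = 20 * 17 * log10(2)
   = 102.35 dB

102.35 dB


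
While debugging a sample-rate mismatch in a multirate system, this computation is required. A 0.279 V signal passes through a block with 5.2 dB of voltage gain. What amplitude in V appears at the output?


Output voltage from dB gain:
V_out = V_in * 10^(gain_dB / 20)
      = 0.279 * 10^(5.2 / 20)
      = 0.279 * 1.819701
      = 0.5077 V

0.5077 V


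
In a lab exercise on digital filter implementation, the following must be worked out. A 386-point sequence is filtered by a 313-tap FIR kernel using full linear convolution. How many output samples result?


Linear convolution output length:
L = N + M - 1
  = 386 + 313 - 1
  = 698 samples

698


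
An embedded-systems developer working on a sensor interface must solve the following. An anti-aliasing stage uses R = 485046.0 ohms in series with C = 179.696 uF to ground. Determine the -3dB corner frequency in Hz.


Cutoff frequency of a first-order RC filter:
fc = 1 / (2 * pi * R * C)
C = 179.696 uF = 0.000179696 F
fc = 1 / (2 * pi * 485046.0 * 0.000179696)
   = 1 / 547.64762138537
   = 0.001826 Hz

0.001826 Hz


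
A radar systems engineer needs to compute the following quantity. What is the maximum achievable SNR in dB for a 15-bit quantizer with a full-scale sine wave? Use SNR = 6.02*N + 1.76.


Theoretical SNR for a full-scale sinusoid:
SNR = 6.02 * N + 1.76
    = 6.02 * 15 + 1.76
    = 90.3 + 1.76
    = 92.06 dB

92.06 dB


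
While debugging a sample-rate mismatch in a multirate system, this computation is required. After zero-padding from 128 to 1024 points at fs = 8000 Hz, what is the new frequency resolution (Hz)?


Frequency resolution after zero-padding:
N_padded = 128 * 8 = 1024
df = fs / N_padded
   = 8000 / 1024
   = 7.8125 Hz

7.8125 Hz


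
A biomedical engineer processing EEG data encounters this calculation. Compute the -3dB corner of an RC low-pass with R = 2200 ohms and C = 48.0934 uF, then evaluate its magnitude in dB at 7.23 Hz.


Step 1 — cutoff frequency:
fc = 1 / (2*pi*R*C)
C = 48.0934 uF = 4.80934e-05 F
fc = 1 / (2*pi*2200*4.80934e-05)
   = 1.50422 Hz

Step 2 — magnitude at f = 7.23 Hz:
|H(f)| = 1 / sqrt(1 + (f/fc)^2)
f/fc = 7.23 / 1.50422 = 4.806478
|H| = 1 / sqrt(1 + 23.102231) = 0.2036908
|H|_dB = 20*log10(0.2036908) = -13.82 dB

fc = 1.50422 Hz; |H(7.23 Hz)| = -13.82 dB


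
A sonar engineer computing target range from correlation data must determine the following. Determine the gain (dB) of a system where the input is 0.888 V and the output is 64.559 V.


Voltage gain in dB:
G = 20 * log10(Vout / Vin)
  = 20 * log10(64.559 / 0.888)
  = 20 * log10(72.701577)
  = 20 * 1.861544
  = 37.23 dB

37.23 dB


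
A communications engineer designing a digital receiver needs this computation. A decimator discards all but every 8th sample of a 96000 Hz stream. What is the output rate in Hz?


Decimation reduces the sample rate:
fs_out = fs_in / M
       = 96000 / 8
       = 12000.0 Hz

12000.0 Hz


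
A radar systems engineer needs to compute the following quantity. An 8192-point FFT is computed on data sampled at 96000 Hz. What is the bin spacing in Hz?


DFT frequency resolution:
df = fs / N
   = 96000 / 8192
   = 11.7188 Hz

11.7188 Hz


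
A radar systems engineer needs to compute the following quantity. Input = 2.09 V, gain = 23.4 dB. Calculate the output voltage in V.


Output voltage from dB gain:
V_out = V_in * 10^(gain_dB / 20)
      = 2.09 * 10^(23.4 / 20)
      = 2.09 * 14.791084
      = 30.9134 V

30.9134 V


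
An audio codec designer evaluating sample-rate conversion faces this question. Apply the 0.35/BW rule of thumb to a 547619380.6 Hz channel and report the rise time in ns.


Rise time from bandwidth relationship:
tr = 0.35 / BW
   = 0.35 / 547619380.6
   = 6.391300462e-10 s
   = 0.6391 ns

0.6391 ns


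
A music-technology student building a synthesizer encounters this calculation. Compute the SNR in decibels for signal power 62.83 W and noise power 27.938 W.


SNR in decibels:
SNR = 10 * log10(Ps / Pn)
    = 10 * log10(62.83 / 27.938)
    = 10 * log10(2.2489)
    = 10 * 0.352
    = 3.52 dB

3.52 dB


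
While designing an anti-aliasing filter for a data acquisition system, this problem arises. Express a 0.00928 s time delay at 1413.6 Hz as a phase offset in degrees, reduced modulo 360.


Phase shift from frequency and time delay:
phi = 360 * f * t_delay
    = 360 * 1413.6 * 0.00928
    = 4722.55 degrees
    mod 360 = 42.55 degrees

42.55 degrees


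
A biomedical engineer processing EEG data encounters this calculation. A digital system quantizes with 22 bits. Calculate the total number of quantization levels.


Number of quantization levels = 2^N
= 2^22
= 4194304

4194304


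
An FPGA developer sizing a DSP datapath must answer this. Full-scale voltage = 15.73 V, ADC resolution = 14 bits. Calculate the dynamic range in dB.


Dynamic range from full-scale to LSB:
V_min = V_max / 2^bits = 15.73 / 2^14
DR = 20 * log10(V_max / V_min)
   = 20 * log10(2^14)
   = 20 * 14 * log10(2)
   = 84.29 dB

84.29 dB


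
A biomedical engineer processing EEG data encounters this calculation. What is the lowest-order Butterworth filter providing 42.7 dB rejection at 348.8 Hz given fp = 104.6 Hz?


Butterworth filter order formula:
n = log10(10^(A/10) - 1) / (2 * log10(f_stop/f_pass))
10^(42.7/10) - 1 = 18619.8714
f_stop/f_pass = 348.8 / 104.6 = 3.3346
n = 4.0818 -> ceil = 5

5


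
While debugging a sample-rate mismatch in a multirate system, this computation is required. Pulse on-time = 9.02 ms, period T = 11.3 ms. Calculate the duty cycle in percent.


Duty cycle as a percentage:
DC = (t_on / T) * 100
   = (9.02 / 11.3) * 100
   = 0.79823 * 100
   = 79.82 %

79.82 %


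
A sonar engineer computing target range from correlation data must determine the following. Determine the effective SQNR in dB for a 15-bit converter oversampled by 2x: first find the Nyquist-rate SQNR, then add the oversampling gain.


Step 1 — baseline SQNR at Nyquist:
SQNR_base = 6.02*N + 1.76
          = 6.02*15 + 1.76
          = 92.06 dB

Step 2 — oversampling processing gain:
G = 10*log10(OSR) = 10*log10(2) = 3.01 dB

Step 3 — total:
SQNR_total = 92.06 + 3.01 = 95.07 dB

Base SQNR = 92.06 dB; oversampled SQNR = 95.07 dB


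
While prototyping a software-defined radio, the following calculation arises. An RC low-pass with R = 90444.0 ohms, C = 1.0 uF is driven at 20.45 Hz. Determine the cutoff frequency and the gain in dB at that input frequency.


Step 1 — cutoff frequency:
fc = 1 / (2*pi*R*C)
C = 1.0 uF = 1e-06 F
fc = 1 / (2*pi*90444.0*1e-06)
   = 1.75971 Hz

Step 2 — magnitude at f = 20.45 Hz:
|H(f)| = 1 / sqrt(1 + (f/fc)^2)
f/fc = 20.45 / 1.75971 = 11.621233
|H| = 1 / sqrt(1 + 135.053056) = 0.0857326
|H|_dB = 20*log10(0.0857326) = -21.34 dB

fc = 1.75971 Hz; |H(20.45 Hz)| = -21.34 dB


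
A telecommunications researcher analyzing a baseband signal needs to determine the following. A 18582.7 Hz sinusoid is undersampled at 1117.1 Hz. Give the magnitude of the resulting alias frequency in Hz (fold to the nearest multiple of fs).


Compute the nearest integer multiple of fs to the signal:
n = round(18582.7 / 1117.1) = 17
f_alias = |18582.7 - 17 * 1117.1|
        = |18582.7 - 18990.7|
        = 408.0 Hz

408.0


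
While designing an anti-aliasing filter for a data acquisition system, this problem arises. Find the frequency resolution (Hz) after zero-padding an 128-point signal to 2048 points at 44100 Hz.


Frequency resolution after zero-padding:
N_padded = 128 * 16 = 2048
df = fs / N_padded
   = 44100 / 2048
   = 21.5332 Hz

21.5332 Hz


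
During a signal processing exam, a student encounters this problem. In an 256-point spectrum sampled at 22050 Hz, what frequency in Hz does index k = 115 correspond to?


Frequency of DFT bin k:
f_k = k * fs / N
    = 115 * 22050 / 256
    = 2535750 / 256
    = 9905.273 Hz

9905.273 Hz


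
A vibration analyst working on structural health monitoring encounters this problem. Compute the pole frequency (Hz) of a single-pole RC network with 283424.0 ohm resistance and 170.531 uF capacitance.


Cutoff frequency of a first-order RC filter:
fc = 1 / (2 * pi * R * C)
C = 170.531 uF = 0.000170531 F
fc = 1 / (2 * pi * 283424.0 * 0.000170531)
   = 1 / 303.68254485249
   = 0.003293 Hz

0.003293 Hz


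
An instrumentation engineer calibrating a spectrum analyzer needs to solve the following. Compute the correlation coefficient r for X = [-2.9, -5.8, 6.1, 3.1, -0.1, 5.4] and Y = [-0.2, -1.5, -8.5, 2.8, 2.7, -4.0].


Pearson correlation coefficient (population):
r = cov(X,Y) / (std(X) * std(Y))
Mean X = 0.9667, Mean Y = -1.45
Cov(X,Y) = -7.891667
Std(X) = 4.328844, Std(Y) = 3.938168
r = -0.4629

-0.4629


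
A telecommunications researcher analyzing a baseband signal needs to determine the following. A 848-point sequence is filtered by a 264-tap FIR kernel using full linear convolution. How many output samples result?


Linear convolution output length:
L = N + M - 1
  = 848 + 264 - 1
  = 1111 samples

1111


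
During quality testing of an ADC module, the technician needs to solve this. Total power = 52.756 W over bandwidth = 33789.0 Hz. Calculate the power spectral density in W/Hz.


Power spectral density:
PSD = P / BW
    = 52.756 / 33789.0
    = 0.00156134 W/Hz

0.00156134 W/Hz


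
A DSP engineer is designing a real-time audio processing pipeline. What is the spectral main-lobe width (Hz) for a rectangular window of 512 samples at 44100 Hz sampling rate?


Main lobe width for a rectangular window:
Width = 2 * fs / N
      = 2 * 44100 / 512
      = 88200 / 512
      = 172.266 Hz

172.266 Hz


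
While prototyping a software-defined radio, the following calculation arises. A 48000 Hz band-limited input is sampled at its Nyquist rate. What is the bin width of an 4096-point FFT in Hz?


Step 1 — Nyquist sampling rate:
fs = 2 * fmax = 2 * 48000 = 96000 Hz

Step 2 — DFT bin spacing:
df = fs / N = 96000 / 4096 = 23.4375 Hz

23.4375 Hz


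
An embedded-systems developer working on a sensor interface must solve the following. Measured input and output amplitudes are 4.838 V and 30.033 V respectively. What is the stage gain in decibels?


Voltage gain in dB:
G = 20 * log10(Vout / Vin)
  = 20 * log10(30.033 / 4.838)
  = 20 * log10(6.20773)
  = 20 * 0.792933
  = 15.86 dB

15.86 dB


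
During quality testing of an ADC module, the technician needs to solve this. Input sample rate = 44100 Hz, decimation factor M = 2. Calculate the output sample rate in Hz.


Decimation reduces the sample rate:
fs_out = fs_in / M
       = 44100 / 2
       = 22050.0 Hz

22050.0 Hz


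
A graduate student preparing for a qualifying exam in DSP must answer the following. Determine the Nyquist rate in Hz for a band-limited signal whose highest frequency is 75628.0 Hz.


The Nyquist rate is twice the maximum frequency component.
fs_min = 2 * fmax
      = 2 * 75628.0
      = 151256.0 Hz

151256.0


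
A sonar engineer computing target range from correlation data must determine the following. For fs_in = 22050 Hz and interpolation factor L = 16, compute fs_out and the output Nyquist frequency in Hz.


Step 1 — output sample rate after interpolation by L:
fs_out = L * fs_in = 16 * 22050 = 352800 Hz

Step 2 — Nyquist frequency of the output stream:
f_Nyq = fs_out / 2 = 352800 / 2 = 176400.0 Hz

fs_out = 352800 Hz; f_Nyquist = 176400.0 Hz


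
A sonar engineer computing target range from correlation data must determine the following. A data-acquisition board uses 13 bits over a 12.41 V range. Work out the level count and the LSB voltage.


Step 1 — number of quantization levels:
L = 2^N = 2^13 = 8192

Step 2 — LSB step size:
delta = Vfs / L
      = 12.41 / 8192
      = 0.00151489 V

Levels = 8192; step size = 0.00151489 V


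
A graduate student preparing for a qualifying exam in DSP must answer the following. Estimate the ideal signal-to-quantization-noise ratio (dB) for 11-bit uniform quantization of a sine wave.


Theoretical SNR for a full-scale sinusoid:
SNR = 6.02 * N + 1.76
    = 6.02 * 11 + 1.76
    = 66.22 + 1.76
    = 67.98 dB

67.98 dB


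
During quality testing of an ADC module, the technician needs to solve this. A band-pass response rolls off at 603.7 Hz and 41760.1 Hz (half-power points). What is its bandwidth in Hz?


Bandwidth is the difference of -3dB frequencies:
BW = f_high - f_low
   = 41760.1 - 603.7
   = 41156.4 Hz

41156.4 Hz


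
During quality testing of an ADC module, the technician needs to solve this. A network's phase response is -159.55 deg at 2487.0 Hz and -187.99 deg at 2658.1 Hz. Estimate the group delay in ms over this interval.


Group delay from phase difference:
tau = -d(phi)/d(omega)
d(phi) = -28.44 deg = -0.496372 rad
d(omega) = 2*pi*(2658.1 - 2487.0) = 1075.053 rad/s
tau = -(-0.496372) / 1075.053
    = 0.4617 ms

0.4617 ms


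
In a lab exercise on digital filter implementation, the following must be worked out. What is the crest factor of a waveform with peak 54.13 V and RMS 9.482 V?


Crest factor is the ratio of peak to RMS:
CF = V_peak / V_rms
   = 54.13 / 9.482
   = 5.7087

5.7087


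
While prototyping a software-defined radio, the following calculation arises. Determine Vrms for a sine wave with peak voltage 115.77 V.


RMS voltage for a sinusoidal waveform:
V_rms = V_peak / sqrt(2)
      = 115.77 / 1.414214
      = 81.862 V

81.862 V


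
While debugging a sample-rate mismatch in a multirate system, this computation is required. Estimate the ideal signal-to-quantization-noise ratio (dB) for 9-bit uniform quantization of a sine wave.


Theoretical SNR for a full-scale sinusoid:
SNR = 6.02 * N + 1.76
    = 6.02 * 9 + 1.76
    = 54.18 + 1.76
    = 55.94 dB

55.94 dB


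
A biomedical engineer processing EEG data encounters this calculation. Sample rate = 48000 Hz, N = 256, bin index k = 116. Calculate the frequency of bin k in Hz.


Frequency of DFT bin k:
f_k = k * fs / N
    = 116 * 48000 / 256
    = 5568000 / 256
    = 21750.0 Hz

21750.0 Hz


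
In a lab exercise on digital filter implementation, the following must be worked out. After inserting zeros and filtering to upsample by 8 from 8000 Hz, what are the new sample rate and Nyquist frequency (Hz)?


Step 1 — output sample rate after interpolation by L:
fs_out = L * fs_in = 8 * 8000 = 64000 Hz

Step 2 — Nyquist frequency of the output stream:
f_Nyq = fs_out / 2 = 64000 / 2 = 32000.0 Hz

fs_out = 64000 Hz; f_Nyquist = 32000.0 Hz


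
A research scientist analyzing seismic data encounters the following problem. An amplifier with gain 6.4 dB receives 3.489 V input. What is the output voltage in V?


Output voltage from dB gain:
V_out = V_in * 10^(gain_dB / 20)
      = 3.489 * 10^(6.4 / 20)
      = 3.489 * 2.089296
      = 7.2896 V

7.2896 V


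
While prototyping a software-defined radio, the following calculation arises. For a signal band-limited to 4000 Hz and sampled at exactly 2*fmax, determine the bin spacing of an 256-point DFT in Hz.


Step 1 — Nyquist sampling rate:
fs = 2 * fmax = 2 * 4000 = 8000 Hz

Step 2 — DFT bin spacing:
df = fs / N = 8000 / 256 = 31.25 Hz

31.25 Hz


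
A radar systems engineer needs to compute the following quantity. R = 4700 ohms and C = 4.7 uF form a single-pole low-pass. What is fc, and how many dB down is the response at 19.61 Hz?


Step 1 — cutoff frequency:
fc = 1 / (2*pi*R*C)
C = 4.7 uF = 4.7e-06 F
fc = 1 / (2*pi*4700*4.7e-06)
   = 7.20484 Hz

Step 2 — magnitude at f = 19.61 Hz:
|H(f)| = 1 / sqrt(1 + (f/fc)^2)
f/fc = 19.61 / 7.20484 = 2.721781
|H| = 1 / sqrt(1 + 7.408092) = 0.3448667
|H|_dB = 20*log10(0.3448667) = -9.25 dB

fc = 7.20484 Hz; |H(19.61 Hz)| = -9.25 dB


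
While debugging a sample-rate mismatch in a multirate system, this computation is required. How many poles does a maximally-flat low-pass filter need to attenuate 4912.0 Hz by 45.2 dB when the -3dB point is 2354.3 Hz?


Butterworth filter order formula:
n = log10(10^(A/10) - 1) / (2 * log10(f_stop/f_pass))
10^(45.2/10) - 1 = 33112.1121
f_stop/f_pass = 4912.0 / 2354.3 = 2.0864
n = 7.0758 -> ceil = 8

8


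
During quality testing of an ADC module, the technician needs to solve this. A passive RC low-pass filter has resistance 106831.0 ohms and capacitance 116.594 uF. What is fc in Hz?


Cutoff frequency of a first-order RC filter:
fc = 1 / (2 * pi * R * C)
C = 116.594 uF = 0.000116594 F
fc = 1 / (2 * pi * 106831.0 * 0.000116594)
   = 1 / 78.262436415865
   = 0.012778 Hz

0.012778 Hz


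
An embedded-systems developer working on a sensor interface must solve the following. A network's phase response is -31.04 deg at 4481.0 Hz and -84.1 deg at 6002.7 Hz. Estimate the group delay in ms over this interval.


Group delay from phase difference:
tau = -d(phi)/d(omega)
d(phi) = -53.06 deg = -0.926072 rad
d(omega) = 2*pi*(6002.7 - 4481.0) = 9561.1231 rad/s
tau = -(-0.926072) / 9561.1231
    = 0.0969 ms

0.0969 ms


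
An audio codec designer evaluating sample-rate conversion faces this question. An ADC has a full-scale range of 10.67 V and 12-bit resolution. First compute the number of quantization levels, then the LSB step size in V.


Step 1 — number of quantization levels:
L = 2^N = 2^12 = 4096

Step 2 — LSB step size:
delta = Vfs / L
      = 10.67 / 4096
      = 0.00260498 V

Levels = 4096; step size = 0.00260498 V


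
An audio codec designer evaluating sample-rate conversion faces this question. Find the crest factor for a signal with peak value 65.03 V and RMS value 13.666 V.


Crest factor is the ratio of peak to RMS:
CF = V_peak / V_rms
   = 65.03 / 13.666
   = 4.7585

4.7585


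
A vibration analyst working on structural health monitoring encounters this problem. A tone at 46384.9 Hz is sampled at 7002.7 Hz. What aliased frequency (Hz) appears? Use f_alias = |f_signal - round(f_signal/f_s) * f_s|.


Compute the nearest integer multiple of fs to the signal:
n = round(46384.9 / 7002.7) = 7
f_alias = |46384.9 - 7 * 7002.7|
        = |46384.9 - 49018.9|
        = 2634.0 Hz

2634.0


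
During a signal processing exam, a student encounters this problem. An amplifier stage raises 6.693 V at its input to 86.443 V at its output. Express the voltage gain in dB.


Voltage gain in dB:
G = 20 * log10(Vout / Vin)
  = 20 * log10(86.443 / 6.693)
  = 20 * log10(12.915434)
  = 20 * 1.111109
  = 22.22 dB

22.22 dB


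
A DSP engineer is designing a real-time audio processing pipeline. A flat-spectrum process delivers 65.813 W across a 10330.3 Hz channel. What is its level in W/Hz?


Power spectral density:
PSD = P / BW
    = 65.813 / 10330.3
    = 0.00637087 W/Hz

0.00637087 W/Hz


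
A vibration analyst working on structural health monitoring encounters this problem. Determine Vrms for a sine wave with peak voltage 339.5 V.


RMS voltage for a sinusoidal waveform:
V_rms = V_peak / sqrt(2)
      = 339.5 / 1.414214
      = 240.063 V

240.063 V


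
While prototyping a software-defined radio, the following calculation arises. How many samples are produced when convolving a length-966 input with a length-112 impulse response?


Linear convolution output length:
L = N + M - 1
  = 966 + 112 - 1
  = 1077 samples

1077


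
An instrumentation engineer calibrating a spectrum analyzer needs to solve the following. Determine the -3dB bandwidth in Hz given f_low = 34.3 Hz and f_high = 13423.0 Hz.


Bandwidth is the difference of -3dB frequencies:
BW = f_high - f_low
   = 13423.0 - 34.3
   = 13388.7 Hz

13388.7 Hz


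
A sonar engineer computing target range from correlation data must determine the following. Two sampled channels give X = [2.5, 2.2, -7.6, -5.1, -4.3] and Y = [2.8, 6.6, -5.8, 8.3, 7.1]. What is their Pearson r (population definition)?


Pearson correlation coefficient (population):
r = cov(X,Y) / (std(X) * std(Y))
Mean X = -2.46, Mean Y = 3.8
Cov(X,Y) = 7.896
Std(X) = 4.076567, Std(Y) = 5.140817
r = 0.3768

0.3768


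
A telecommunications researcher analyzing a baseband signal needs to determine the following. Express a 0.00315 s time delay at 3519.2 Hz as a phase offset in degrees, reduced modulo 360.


Phase shift from frequency and time delay:
phi = 360 * f * t_delay
    = 360 * 3519.2 * 0.00315
    = 3990.77 degrees
    mod 360 = 30.77 degrees

30.77 degrees


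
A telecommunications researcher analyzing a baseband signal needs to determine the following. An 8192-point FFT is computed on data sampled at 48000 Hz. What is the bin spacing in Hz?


DFT frequency resolution:
df = fs / N
   = 48000 / 8192
   = 5.8594 Hz

5.8594 Hz


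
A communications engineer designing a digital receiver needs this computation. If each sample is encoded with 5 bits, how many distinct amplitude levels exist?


Number of quantization levels = 2^N
= 2^5
= 32

32


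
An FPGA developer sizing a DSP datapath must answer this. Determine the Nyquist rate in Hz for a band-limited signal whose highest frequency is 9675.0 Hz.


The Nyquist rate is twice the maximum frequency component.
fs_min = 2 * fmax
      = 2 * 9675.0
      = 19350.0 Hz

19350.0


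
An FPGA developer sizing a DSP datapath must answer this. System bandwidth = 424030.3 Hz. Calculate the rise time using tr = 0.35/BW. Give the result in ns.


Rise time from bandwidth relationship:
tr = 0.35 / BW
   = 0.35 / 424030.3
   = 8.254127123e-07 s
   = 825.4127 ns

825.4127 ns


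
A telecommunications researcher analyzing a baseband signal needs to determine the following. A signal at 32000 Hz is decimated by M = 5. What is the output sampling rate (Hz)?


Decimation reduces the sample rate:
fs_out = fs_in / M
       = 32000 / 5
       = 6400.0 Hz

6400.0 Hz


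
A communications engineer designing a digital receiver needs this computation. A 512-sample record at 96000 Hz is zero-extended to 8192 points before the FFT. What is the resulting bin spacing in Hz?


Frequency resolution after zero-padding:
N_padded = 512 * 16 = 8192
df = fs / N_padded
   = 96000 / 8192
   = 11.7188 Hz

11.7188 Hz


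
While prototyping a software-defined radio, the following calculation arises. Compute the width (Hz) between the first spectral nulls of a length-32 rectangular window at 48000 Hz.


Main lobe width for a rectangular window:
Width = 2 * fs / N
      = 2 * 48000 / 32
      = 96000 / 32
      = 3000.0 Hz

3000.0 Hz


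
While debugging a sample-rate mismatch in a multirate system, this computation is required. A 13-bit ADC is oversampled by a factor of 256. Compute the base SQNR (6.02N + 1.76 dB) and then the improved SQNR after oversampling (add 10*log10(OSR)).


Step 1 — baseline SQNR at Nyquist:
SQNR_base = 6.02*N + 1.76
          = 6.02*13 + 1.76
          = 80.02 dB

Step 2 — oversampling processing gain:
G = 10*log10(OSR) = 10*log10(256) = 24.08 dB

Step 3 — total:
SQNR_total = 80.02 + 24.08 = 104.1 dB

Base SQNR = 80.02 dB; oversampled SQNR = 104.1 dB


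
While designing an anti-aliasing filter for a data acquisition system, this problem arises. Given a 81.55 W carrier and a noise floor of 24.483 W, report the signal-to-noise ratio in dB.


SNR in decibels:
SNR = 10 * log10(Ps / Pn)
    = 10 * log10(81.55 / 24.483)
    = 10 * log10(3.3309)
    = 10 * 0.5226
    = 5.23 dB

5.23 dB


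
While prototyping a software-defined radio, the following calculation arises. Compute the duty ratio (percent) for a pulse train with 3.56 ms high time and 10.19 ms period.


Duty cycle as a percentage:
DC = (t_on / T) * 100
   = (3.56 / 10.19) * 100
   = 0.349362 * 100
   = 34.94 %

34.94 %


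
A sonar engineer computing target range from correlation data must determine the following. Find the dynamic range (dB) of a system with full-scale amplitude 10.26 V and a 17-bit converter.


Dynamic range from full-scale to LSB:
V_min = V_max / 2^bits = 10.26 / 2^17
DR = 20 * log10(V_max / V_min)
   = 20 * log10(2^17)
   = 20 * 17 * log10(2)
   = 102.35 dB

102.35 dB


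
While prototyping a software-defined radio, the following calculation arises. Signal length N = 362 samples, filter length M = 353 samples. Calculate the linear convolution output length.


Linear convolution output length:
L = N + M - 1
  = 362 + 353 - 1
  = 714 samples

714


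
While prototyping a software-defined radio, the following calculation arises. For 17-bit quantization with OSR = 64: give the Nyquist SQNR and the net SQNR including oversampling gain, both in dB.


Step 1 — baseline SQNR at Nyquist:
SQNR_base = 6.02*N + 1.76
          = 6.02*17 + 1.76
          = 104.1 dB

Step 2 — oversampling processing gain:
G = 10*log10(OSR) = 10*log10(64) = 18.06 dB

Step 3 — total:
SQNR_total = 104.1 + 18.06 = 122.16 dB

Base SQNR = 104.1 dB; oversampled SQNR = 122.16 dB


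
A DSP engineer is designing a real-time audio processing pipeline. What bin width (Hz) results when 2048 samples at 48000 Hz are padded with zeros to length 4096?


Frequency resolution after zero-padding:
N_padded = 2048 * 2 = 4096
df = fs / N_padded
   = 48000 / 4096
   = 11.7188 Hz

11.7188 Hz


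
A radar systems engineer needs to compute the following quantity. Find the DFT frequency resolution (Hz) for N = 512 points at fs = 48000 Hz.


DFT frequency resolution:
df = fs / N
   = 48000 / 512
   = 93.75 Hz

93.75 Hz


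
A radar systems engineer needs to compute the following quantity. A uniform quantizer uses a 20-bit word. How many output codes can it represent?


Number of quantization levels = 2^N
= 2^20
= 1048576

1048576


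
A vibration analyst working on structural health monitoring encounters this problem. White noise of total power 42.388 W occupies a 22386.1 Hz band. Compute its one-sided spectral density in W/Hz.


Power spectral density:
PSD = P / BW
    = 42.388 / 22386.1
    = 0.0018935 W/Hz

0.0018935 W/Hz


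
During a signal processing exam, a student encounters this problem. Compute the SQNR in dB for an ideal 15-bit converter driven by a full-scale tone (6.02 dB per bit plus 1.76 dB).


Theoretical SNR for a full-scale sinusoid:
SNR = 6.02 * N + 1.76
    = 6.02 * 15 + 1.76
    = 90.3 + 1.76
    = 92.06 dB

92.06 dB


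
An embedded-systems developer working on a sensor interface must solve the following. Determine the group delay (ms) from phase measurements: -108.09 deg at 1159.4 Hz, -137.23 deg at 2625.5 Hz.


Group delay from phase difference:
tau = -d(phi)/d(omega)
d(phi) = -29.14 deg = -0.508589 rad
d(omega) = 2*pi*(2625.5 - 1159.4) = 9211.778 rad/s
tau = -(-0.508589) / 9211.778
    = 0.0552 ms

0.0552 ms


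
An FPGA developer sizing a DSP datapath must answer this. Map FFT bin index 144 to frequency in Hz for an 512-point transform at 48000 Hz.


Frequency of DFT bin k:
f_k = k * fs / N
    = 144 * 48000 / 512
    = 6912000 / 512
    = 13500.0 Hz

13500.0 Hz


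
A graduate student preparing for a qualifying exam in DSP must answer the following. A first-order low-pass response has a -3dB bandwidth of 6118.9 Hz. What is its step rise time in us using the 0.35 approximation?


Rise time from bandwidth relationship:
tr = 0.35 / BW
   = 0.35 / 6118.9
   = 5.71998235e-05 s
   = 57.1998 us

57.1998 us


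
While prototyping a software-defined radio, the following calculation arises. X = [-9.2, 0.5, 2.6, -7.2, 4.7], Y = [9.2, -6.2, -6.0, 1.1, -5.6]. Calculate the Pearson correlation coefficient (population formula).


Pearson correlation coefficient (population):
r = cov(X,Y) / (std(X) * std(Y))
Mean X = -1.72, Mean Y = -1.5
Cov(X,Y) = -30.096
Std(X) = 5.491594, Std(Y) = 6.006663
r = -0.9124

-0.9124


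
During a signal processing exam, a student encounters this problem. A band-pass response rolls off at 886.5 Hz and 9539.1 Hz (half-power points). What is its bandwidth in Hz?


Bandwidth is the difference of -3dB frequencies:
BW = f_high - f_low
   = 9539.1 - 886.5
   = 8652.6 Hz

8652.6 Hz


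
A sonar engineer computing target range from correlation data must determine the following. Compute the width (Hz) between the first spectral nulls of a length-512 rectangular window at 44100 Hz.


Main lobe width for a rectangular window:
Width = 2 * fs / N
      = 2 * 44100 / 512
      = 88200 / 512
      = 172.266 Hz

172.266 Hz


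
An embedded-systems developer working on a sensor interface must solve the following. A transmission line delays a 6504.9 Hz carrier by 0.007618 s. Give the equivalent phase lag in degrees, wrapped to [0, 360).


Phase shift from frequency and time delay:
phi = 360 * f * t_delay
    = 360 * 6504.9 * 0.007618
    = 17839.56 degrees
    mod 360 = 199.56 degrees

199.56 degrees


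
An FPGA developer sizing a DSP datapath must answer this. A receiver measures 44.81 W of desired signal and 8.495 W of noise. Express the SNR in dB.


SNR in decibels:
SNR = 10 * log10(Ps / Pn)
    = 10 * log10(44.81 / 8.495)
    = 10 * log10(5.2749)
    = 10 * 0.7222
    = 7.22 dB

7.22 dB


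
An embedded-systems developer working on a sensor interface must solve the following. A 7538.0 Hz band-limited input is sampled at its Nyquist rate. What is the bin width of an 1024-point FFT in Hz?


Step 1 — Nyquist sampling rate:
fs = 2 * fmax = 2 * 7538.0 = 15076.0 Hz

Step 2 — DFT bin spacing:
df = fs / N = 15076.0 / 1024 = 14.7227 Hz

14.7227 Hz


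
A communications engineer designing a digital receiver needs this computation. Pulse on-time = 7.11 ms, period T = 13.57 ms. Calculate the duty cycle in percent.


Duty cycle as a percentage:
DC = (t_on / T) * 100
   = (7.11 / 13.57) * 100
   = 0.52395 * 100
   = 52.39 %

52.39 %


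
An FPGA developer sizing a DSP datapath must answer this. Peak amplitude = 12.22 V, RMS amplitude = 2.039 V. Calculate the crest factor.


Crest factor is the ratio of peak to RMS:
CF = V_peak / V_rms
   = 12.22 / 2.039
   = 5.9931

5.9931


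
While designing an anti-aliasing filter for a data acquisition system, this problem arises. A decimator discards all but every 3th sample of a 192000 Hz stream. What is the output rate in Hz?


Decimation reduces the sample rate:
fs_out = fs_in / M
       = 192000 / 3
       = 64000.0 Hz

64000.0 Hz


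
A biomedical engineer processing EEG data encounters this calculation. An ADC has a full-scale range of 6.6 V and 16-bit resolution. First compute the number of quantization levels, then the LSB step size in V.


Step 1 — number of quantization levels:
L = 2^N = 2^16 = 65536

Step 2 — LSB step size:
delta = Vfs / L
      = 6.6 / 65536
      = 0.00010071 V

Levels = 65536; step size = 0.00010071 V


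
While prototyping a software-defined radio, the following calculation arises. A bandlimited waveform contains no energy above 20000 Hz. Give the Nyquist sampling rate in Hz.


The Nyquist rate is twice the maximum frequency component.
fs_min = 2 * fmax
      = 2 * 20000
      = 40000 Hz

40000


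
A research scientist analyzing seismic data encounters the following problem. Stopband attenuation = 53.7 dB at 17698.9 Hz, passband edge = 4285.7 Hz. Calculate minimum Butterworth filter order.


Butterworth filter order formula:
n = log10(10^(A/10) - 1) / (2 * log10(f_stop/f_pass))
10^(53.7/10) - 1 = 234421.8815
f_stop/f_pass = 17698.9 / 4285.7 = 4.1298
n = 4.3593 -> ceil = 5

5
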